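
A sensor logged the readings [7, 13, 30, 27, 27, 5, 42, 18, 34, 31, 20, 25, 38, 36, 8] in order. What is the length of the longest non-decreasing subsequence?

Let dp[i] be the length of the longest such subsequence ending at index i:
i:      1  2  3  4  5  6  7  8  9 10 11 12 13 14 15
a[i]:   7 13 30 27 27  5 42 18 34 31 20 25 38 36  8
dp:     1  2  3  3  4  1  5  3  5  5  4  5  6  6  2
Maximum dp value is 6.

6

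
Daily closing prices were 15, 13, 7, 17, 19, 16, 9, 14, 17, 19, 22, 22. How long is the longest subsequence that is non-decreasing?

Let dp[i] be the length of the longest such subsequence ending at index i:
i:      1  2  3  4  5  6  7  8  9 10 11 12
a[i]:  15 13  7 17 19 16  9 14 17 19 22 22
dp:     1  1  1  2  3  2  2  3  4  5  6  7
Maximum dp value is 7.

7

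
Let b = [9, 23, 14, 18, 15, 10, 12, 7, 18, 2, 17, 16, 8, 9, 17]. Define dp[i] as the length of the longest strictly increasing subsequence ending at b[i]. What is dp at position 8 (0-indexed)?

4

dp[i] = 1 + max{dp[j] : j<i, b[j]<b[i]} (or 1 if no such j):
i:      0  1  2  3  4  5  6  7  8  9 10 11 12 13 14
b[i]:   9 23 14 18 15 10 12  7 18  2 17 16  8  9 17
dp:     1  2  2  3  3  2  3  1  4  1  4  4  2  3  5
At index 8 the value is 4.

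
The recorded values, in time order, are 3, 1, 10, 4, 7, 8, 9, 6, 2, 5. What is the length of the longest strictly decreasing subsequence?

Let dp[i] be the longest strictly decreasing subsequence ending at i:
i:      1  2  3  4  5  6  7  8  9 10
a[i]:   3  1 10  4  7  8  9  6  2  5
dp:     1  2  1  2  2  2  2  3  4  4
Maximum is 4.

4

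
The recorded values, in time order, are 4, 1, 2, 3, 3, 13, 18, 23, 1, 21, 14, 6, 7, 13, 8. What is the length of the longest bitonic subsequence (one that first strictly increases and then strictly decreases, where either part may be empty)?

inc[i] = longest strictly increasing subsequence ending at i; dec[i] = longest strictly decreasing subsequence starting at i:
i:      1  2  3  4  5  6  7  8  9 10 11 12 13 14 15
a[i]:   4  1  2  3  3 13 18 23  1 21 14  6  7 13  8
inc:    1  1  2  3  3  4  5  6  1  6  5  4  5  6  6
dec:    3  1  2  2  2  2  4  5  1  4  3  1  1  2  1
Best peak at i=8 (value 23): inc=6, dec=5, length 6+5−1 = 10.

10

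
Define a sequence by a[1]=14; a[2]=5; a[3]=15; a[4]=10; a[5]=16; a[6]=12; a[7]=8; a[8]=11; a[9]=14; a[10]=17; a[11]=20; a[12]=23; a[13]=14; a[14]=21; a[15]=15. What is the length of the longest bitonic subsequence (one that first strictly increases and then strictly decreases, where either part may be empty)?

9

inc[i] = longest strictly increasing subsequence ending at i; dec[i] = longest strictly decreasing subsequence starting at i:
i:      1  2  3  4  5  6  7  8  9 10 11 12 13 14 15
a[i]:  14  5 15 10 16 12  8 11 14 17 20 23 14 21 15
inc:    1  1  2  2  3  3  2  3  4  5  6  7  4  7  5
dec:    3  1  3  2  3  2  1  1  1  2  2  3  1  2  1
Best peak at i=12 (value 23): inc=7, dec=3, length 7+3−1 = 9.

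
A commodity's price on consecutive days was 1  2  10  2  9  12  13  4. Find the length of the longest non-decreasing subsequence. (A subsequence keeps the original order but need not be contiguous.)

Let dp[i] be the length of the longest such subsequence ending at index i:
i:      1  2  3  4  5  6  7  8
a[i]:   1  2 10  2  9 12 13  4
dp:     1  2  3  3  4  5  6  4
Maximum dp value is 6.

6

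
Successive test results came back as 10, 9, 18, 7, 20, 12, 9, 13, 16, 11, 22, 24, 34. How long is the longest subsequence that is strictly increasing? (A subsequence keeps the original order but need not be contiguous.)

7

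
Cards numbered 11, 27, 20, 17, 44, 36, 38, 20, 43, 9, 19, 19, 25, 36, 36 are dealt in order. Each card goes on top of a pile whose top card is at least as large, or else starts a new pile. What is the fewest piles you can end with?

5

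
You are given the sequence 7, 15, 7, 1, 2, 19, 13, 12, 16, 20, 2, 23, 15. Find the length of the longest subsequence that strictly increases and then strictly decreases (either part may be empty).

inc[i] = longest strictly increasing subsequence ending at i; dec[i] = longest strictly decreasing subsequence starting at i:
i:      1  2  3  4  5  6  7  8  9 10 11 12 13
a[i]:   7 15  7  1  2 19 13 12 16 20  2 23 15
inc:    1  2  1  1  2  3  3  3  4  5  2  6  4
dec:    2  4  2  1  1  4  3  2  2  2  1  2  1
Best peak at i=12 (value 23): inc=6, dec=2, length 6+2−1 = 7.

7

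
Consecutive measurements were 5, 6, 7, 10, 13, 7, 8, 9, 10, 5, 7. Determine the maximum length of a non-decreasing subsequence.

7

Let dp[i] be the length of the longest such subsequence ending at index i:
i:      1  2  3  4  5  6  7  8  9 10 11
a[i]:   5  6  7 10 13  7  8  9 10  5  7
dp:     1  2  3  4  5  4  5  6  7  2  5
Maximum dp value is 7.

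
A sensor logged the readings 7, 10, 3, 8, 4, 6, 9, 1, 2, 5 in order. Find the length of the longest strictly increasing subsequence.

4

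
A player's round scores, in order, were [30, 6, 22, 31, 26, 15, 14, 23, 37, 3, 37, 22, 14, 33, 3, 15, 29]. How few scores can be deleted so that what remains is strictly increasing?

Fewest deletions = n − (longest strictly increasing subsequence).
Patience tails:
30 → extends → [30]
6 → replaces 30 → [6]
22 → extends → [6, 22]
31 → extends → [6, 22, 31]
26 → replaces 31 → [6, 22, 26]
15 → replaces 22 → [6, 15, 26]
14 → replaces 15 → [6, 14, 26]
23 → replaces 26 → [6, 14, 23]
37 → extends → [6, 14, 23, 37]
3 → replaces 6 → [3, 14, 23, 37]
37 → already a tail → [3, 14, 23, 37]
22 → replaces 23 → [3, 14, 22, 37]
14 → already a tail → [3, 14, 22, 37]
33 → replaces 37 → [3, 14, 22, 33]
3 → already a tail → [3, 14, 22, 33]
15 → replaces 22 → [3, 14, 15, 33]
29 → replaces 33 → [3, 14, 15, 29]
Longest strictly increasing subsequence has length 4, so deletions = 17 − 4 = 13.

13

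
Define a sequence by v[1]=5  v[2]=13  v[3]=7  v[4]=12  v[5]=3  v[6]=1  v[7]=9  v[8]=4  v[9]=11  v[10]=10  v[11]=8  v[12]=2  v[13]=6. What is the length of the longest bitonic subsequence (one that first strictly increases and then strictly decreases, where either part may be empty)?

inc[i] = longest strictly increasing subsequence ending at i; dec[i] = longest strictly decreasing subsequence starting at i:
i:      1  2  3  4  5  6  7  8  9 10 11 12 13
v[i]:   5 13  7 12  3  1  9  4 11 10  8  2  6
inc:    1  2  2  3  1  1  3  2  4  4  3  2  3
dec:    3  6  3  5  2  1  3  2  4  3  2  1  1
Best peak at i=2 (value 13): inc=2, dec=6, length 2+6−1 = 7.

7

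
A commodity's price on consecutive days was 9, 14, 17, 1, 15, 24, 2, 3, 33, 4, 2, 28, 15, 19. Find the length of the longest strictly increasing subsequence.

6

Let dp[i] be the length of the longest such subsequence ending at index i:
i:      1  2  3  4  5  6  7  8  9 10 11 12 13 14
a[i]:   9 14 17  1 15 24  2  3 33  4  2 28 15 19
dp:     1  2  3  1  3  4  2  3  5  4  2  5  5  6
Maximum dp value is 6.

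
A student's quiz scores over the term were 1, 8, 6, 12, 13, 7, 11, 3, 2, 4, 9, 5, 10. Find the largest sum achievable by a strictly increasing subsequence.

34

Let S[i] be the best sum of a strictly increasing subsequence ending at i:
i:      1  2  3  4  5  6  7  8  9 10 11 12 13
a[i]:   1  8  6 12 13  7 11  3  2  4  9  5 10
S:      1  9  7 21 34 14 25  4  3  8 23 13 33
Maximum is 34 (e.g. 1 + 8 + 12 + 13).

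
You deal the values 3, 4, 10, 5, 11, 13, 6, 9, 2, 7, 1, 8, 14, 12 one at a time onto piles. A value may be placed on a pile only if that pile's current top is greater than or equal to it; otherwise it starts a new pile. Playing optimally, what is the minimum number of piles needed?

Place each on the leftmost legal pile:
3 → new pile 1 (tops now [3])
4 → new pile 2 (tops now [3, 4])
10 → new pile 3 (tops now [3, 4, 10])
5 → pile 3 (tops now [3, 4, 5])
11 → new pile 4 (tops now [3, 4, 5, 11])
13 → new pile 5 (tops now [3, 4, 5, 11, 13])
6 → pile 4 (tops now [3, 4, 5, 6, 13])
9 → pile 5 (tops now [3, 4, 5, 6, 9])
2 → pile 1 (tops now [2, 4, 5, 6, 9])
7 → pile 5 (tops now [2, 4, 5, 6, 7])
1 → pile 1 (tops now [1, 4, 5, 6, 7])
8 → new pile 6 (tops now [1, 4, 5, 6, 7, 8])
14 → new pile 7 (tops now [1, 4, 5, 6, 7, 8, 14])
12 → pile 7 (tops now [1, 4, 5, 6, 7, 8, 12])
Seven piles.

7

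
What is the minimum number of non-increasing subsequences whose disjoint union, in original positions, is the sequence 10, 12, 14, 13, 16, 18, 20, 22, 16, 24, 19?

8

Place each on the leftmost legal pile:
10 → new pile 1 (tops now [10])
12 → new pile 2 (tops now [10, 12])
14 → new pile 3 (tops now [10, 12, 14])
13 → pile 3 (tops now [10, 12, 13])
16 → new pile 4 (tops now [10, 12, 13, 16])
18 → new pile 5 (tops now [10, 12, 13, 16, 18])
20 → new pile 6 (tops now [10, 12, 13, 16, 18, 20])
22 → new pile 7 (tops now [10, 12, 13, 16, 18, 20, 22])
16 → pile 4 (tops now [10, 12, 13, 16, 18, 20, 22])
24 → new pile 8 (tops now [10, 12, 13, 16, 18, 20, 22, 24])
19 → pile 6 (tops now [10, 12, 13, 16, 18, 19, 22, 24])
Eight piles.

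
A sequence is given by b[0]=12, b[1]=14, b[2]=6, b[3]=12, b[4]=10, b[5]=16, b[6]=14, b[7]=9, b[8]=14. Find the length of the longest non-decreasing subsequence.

4

Let dp[i] be the length of the longest such subsequence ending at index i:
i:      0  1  2  3  4  5  6  7  8
b[i]:  12 14  6 12 10 16 14  9 14
dp:     1  2  1  2  2  3  3  2  4
Maximum dp value is 4.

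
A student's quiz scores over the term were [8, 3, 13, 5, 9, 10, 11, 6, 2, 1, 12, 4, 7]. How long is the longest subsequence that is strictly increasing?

6

Let dp[i] be the length of the longest such subsequence ending at index i:
i:      1  2  3  4  5  6  7  8  9 10 11 12 13
a[i]:   8  3 13  5  9 10 11  6  2  1 12  4  7
dp:     1  1  2  2  3  4  5  3  1  1  6  2  4
Maximum dp value is 6.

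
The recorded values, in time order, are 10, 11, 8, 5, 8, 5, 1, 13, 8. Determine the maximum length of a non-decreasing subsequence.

3

Let dp[i] be the length of the longest such subsequence ending at index i:
i:      1  2  3  4  5  6  7  8  9
a[i]:  10 11  8  5  8  5  1 13  8
dp:     1  2  1  1  2  2  1  3  3
Maximum dp value is 3.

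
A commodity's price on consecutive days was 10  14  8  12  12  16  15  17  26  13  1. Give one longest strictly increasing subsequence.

10, 14, 16, 17, 26

Patience tails give the LIS length; then backtrack through the dp parents:
10 → extends → [10]
14 → extends → [10, 14]
8 → replaces 10 → [8, 14]
12 → replaces 14 → [8, 12]
12 → already a tail → [8, 12]
16 → extends → [8, 12, 16]
15 → replaces 16 → [8, 12, 15]
17 → extends → [8, 12, 15, 17]
26 → extends → [8, 12, 15, 17, 26]
13 → replaces 15 → [8, 12, 13, 17, 26]
1 → replaces 8 → [1, 12, 13, 17, 26]
Length 5; one witness is 10, 14, 16, 17, 26.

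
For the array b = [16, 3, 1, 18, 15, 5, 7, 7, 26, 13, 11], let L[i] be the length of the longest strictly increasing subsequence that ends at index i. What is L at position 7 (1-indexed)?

dp[i] = 1 + max{dp[j] : j<i, b[j]<b[i]} (or 1 if no such j):
i:      1  2  3  4  5  6  7  8  9 10 11
b[i]:  16  3  1 18 15  5  7  7 26 13 11
dp:     1  1  1  2  2  2  3  3  4  4  4
At index 7 the value is 3.

3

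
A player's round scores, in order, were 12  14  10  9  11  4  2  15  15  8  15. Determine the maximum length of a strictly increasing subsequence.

Track the smallest tail for each achievable length (strict):
12 → extends → [12]
14 → extends → [12, 14]
10 → replaces 12 → [10, 14]
9 → replaces 10 → [9, 14]
11 → replaces 14 → [9, 11]
4 → replaces 9 → [4, 11]
2 → replaces 4 → [2, 11]
15 → extends → [2, 11, 15]
15 → already a tail → [2, 11, 15]
8 → replaces 11 → [2, 8, 15]
15 → already a tail → [2, 8, 15]
Three tails, so the longest strictly increasing subsequence has length 3 (e.g. 12, 14, 15).

3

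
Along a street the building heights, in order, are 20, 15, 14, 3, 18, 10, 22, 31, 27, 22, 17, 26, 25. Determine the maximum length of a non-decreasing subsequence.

5

Track the smallest tail for each achievable length (allowing ties):
20 → extends → [20]
15 → replaces 20 → [15]
14 → replaces 15 → [14]
3 → replaces 14 → [3]
18 → extends → [3, 18]
10 → replaces 18 → [3, 10]
22 → extends → [3, 10, 22]
31 → extends → [3, 10, 22, 31]
27 → replaces 31 → [3, 10, 22, 27]
22 → replaces 27 → [3, 10, 22, 22]
17 → replaces 22 → [3, 10, 17, 22]
26 → extends → [3, 10, 17, 22, 26]
25 → replaces 26 → [3, 10, 17, 22, 25]
Five tails, so the longest non-decreasing subsequence has length 5 (e.g. 15, 18, 22, 22, 26).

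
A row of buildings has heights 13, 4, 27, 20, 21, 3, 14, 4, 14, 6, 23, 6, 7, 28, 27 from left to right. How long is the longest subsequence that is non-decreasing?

6

Track the smallest tail for each achievable length (allowing ties):
13 → extends → [13]
4 → replaces 13 → [4]
27 → extends → [4, 27]
20 → replaces 27 → [4, 20]
21 → extends → [4, 20, 21]
3 → replaces 4 → [3, 20, 21]
14 → replaces 20 → [3, 14, 21]
4 → replaces 14 → [3, 4, 21]
14 → replaces 21 → [3, 4, 14]
6 → replaces 14 → [3, 4, 6]
23 → extends → [3, 4, 6, 23]
6 → replaces 23 → [3, 4, 6, 6]
7 → extends → [3, 4, 6, 6, 7]
28 → extends → [3, 4, 6, 6, 7, 28]
27 → replaces 28 → [3, 4, 6, 6, 7, 27]
Six tails, so the longest non-decreasing subsequence has length 6 (e.g. 4, 4, 6, 6, 7, 28).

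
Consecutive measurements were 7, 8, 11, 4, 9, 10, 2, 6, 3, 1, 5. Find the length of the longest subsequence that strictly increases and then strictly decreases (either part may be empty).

inc[i] = longest strictly increasing subsequence ending at i; dec[i] = longest strictly decreasing subsequence starting at i:
i:      1  2  3  4  5  6  7  8  9 10 11
a[i]:   7  8 11  4  9 10  2  6  3  1  5
inc:    1  2  3  1  3  4  1  2  2  1  3
dec:    4  4  5  3  4  4  2  3  2  1  1
Best peak at i=3 (value 11): inc=3, dec=5, length 3+5−1 = 7.

7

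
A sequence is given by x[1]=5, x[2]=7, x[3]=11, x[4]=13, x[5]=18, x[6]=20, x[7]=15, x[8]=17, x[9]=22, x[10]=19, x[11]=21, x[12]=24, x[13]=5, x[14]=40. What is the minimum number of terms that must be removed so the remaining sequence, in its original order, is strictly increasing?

Fewest deletions = n − (longest strictly increasing subsequence).
i:      1  2  3  4  5  6  7  8  9 10 11 12 13 14
x[i]:   5  7 11 13 18 20 15 17 22 19 21 24  5 40
dp:     1  2  3  4  5  6  5  6  7  7  8  9  1 10
max dp = 10, so deletions = 14 − 10 = 4.

4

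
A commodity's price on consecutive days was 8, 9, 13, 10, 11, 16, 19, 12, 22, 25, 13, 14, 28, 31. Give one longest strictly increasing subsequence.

Patience tails give the LIS length; then backtrack through the dp parents:
8 → extends → [8]
9 → extends → [8, 9]
13 → extends → [8, 9, 13]
10 → replaces 13 → [8, 9, 10]
11 → extends → [8, 9, 10, 11]
16 → extends → [8, 9, 10, 11, 16]
19 → extends → [8, 9, 10, 11, 16, 19]
12 → replaces 16 → [8, 9, 10, 11, 12, 19]
22 → extends → [8, 9, 10, 11, 12, 19, 22]
25 → extends → [8, 9, 10, 11, 12, 19, 22, 25]
13 → replaces 19 → [8, 9, 10, 11, 12, 13, 22, 25]
14 → replaces 22 → [8, 9, 10, 11, 12, 13, 14, 25]
28 → extends → [8, 9, 10, 11, 12, 13, 14, 25, 28]
31 → extends → [8, 9, 10, 11, 12, 13, 14, 25, 28, 31]
Length 10; one witness is 8, 9, 10, 11, 16, 19, 22, 25, 28, 31.

8, 9, 10, 11, 16, 19, 22, 25, 28, 31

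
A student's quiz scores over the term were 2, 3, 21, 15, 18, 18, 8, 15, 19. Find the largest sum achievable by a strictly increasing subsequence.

Let S[i] be the best sum of a strictly increasing subsequence ending at i:
i:      1  2  3  4  5  6  7  8  9
a[i]:   2  3 21 15 18 18  8 15 19
S:      2  5 26 20 38 38 13 28 57
Maximum is 57 (e.g. 2 + 3 + 15 + 18 + 19).

57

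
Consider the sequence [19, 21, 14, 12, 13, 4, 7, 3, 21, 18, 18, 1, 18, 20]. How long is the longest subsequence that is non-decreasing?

6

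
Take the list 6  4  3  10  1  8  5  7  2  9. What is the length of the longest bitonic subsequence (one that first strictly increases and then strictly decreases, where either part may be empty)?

5

inc[i] = longest strictly increasing subsequence ending at i; dec[i] = longest strictly decreasing subsequence starting at i:
i:      1  2  3  4  5  6  7  8  9 10
a[i]:   6  4  3 10  1  8  5  7  2  9
inc:    1  1  1  2  1  2  2  3  2  4
dec:    4  3  2  4  1  3  2  2  1  1
Best peak at i=4 (value 10): inc=2, dec=4, length 2+4−1 = 5.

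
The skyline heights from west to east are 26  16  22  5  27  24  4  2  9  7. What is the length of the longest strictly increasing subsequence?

Track the smallest tail for each achievable length (strict):
26 → extends → [26]
16 → replaces 26 → [16]
22 → extends → [16, 22]
5 → replaces 16 → [5, 22]
27 → extends → [5, 22, 27]
24 → replaces 27 → [5, 22, 24]
4 → replaces 5 → [4, 22, 24]
2 → replaces 4 → [2, 22, 24]
9 → replaces 22 → [2, 9, 24]
7 → replaces 9 → [2, 7, 24]
Three tails, so the longest strictly increasing subsequence has length 3 (e.g. 16, 22, 27).

3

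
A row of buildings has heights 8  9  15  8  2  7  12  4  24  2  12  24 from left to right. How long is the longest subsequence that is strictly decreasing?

5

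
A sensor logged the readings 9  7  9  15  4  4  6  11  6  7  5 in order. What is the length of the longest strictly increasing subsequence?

3

Track the smallest tail for each achievable length (strict):
9 → extends → [9]
7 → replaces 9 → [7]
9 → extends → [7, 9]
15 → extends → [7, 9, 15]
4 → replaces 7 → [4, 9, 15]
4 → already a tail → [4, 9, 15]
6 → replaces 9 → [4, 6, 15]
11 → replaces 15 → [4, 6, 11]
6 → already a tail → [4, 6, 11]
7 → replaces 11 → [4, 6, 7]
5 → replaces 6 → [4, 5, 7]
Three tails, so the longest strictly increasing subsequence has length 3 (e.g. 7, 9, 15).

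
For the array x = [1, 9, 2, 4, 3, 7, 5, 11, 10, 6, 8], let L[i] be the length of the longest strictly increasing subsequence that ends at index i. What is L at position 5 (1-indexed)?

3

dp[i] = 1 + max{dp[j] : j<i, x[j]<x[i]} (or 1 if no such j):
i:      1  2  3  4  5  6  7  8  9 10 11
x[i]:   1  9  2  4  3  7  5 11 10  6  8
dp:     1  2  2  3  3  4  4  5  5  5  6
At index 5 the value is 3.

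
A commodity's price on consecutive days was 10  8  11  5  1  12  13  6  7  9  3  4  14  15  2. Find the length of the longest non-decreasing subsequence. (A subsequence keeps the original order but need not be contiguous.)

6

Let dp[i] be the length of the longest such subsequence ending at index i:
i:      1  2  3  4  5  6  7  8  9 10 11 12 13 14 15
a[i]:  10  8 11  5  1 12 13  6  7  9  3  4 14 15  2
dp:     1  1  2  1  1  3  4  2  3  4  2  3  5  6  2
Maximum dp value is 6.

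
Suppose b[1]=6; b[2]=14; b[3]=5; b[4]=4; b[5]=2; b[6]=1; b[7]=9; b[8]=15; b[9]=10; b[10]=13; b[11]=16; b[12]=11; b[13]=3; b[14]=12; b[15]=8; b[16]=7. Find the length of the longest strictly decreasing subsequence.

Let dp[i] be the longest strictly decreasing subsequence ending at i:
i:      1  2  3  4  5  6  7  8  9 10 11 12 13 14 15 16
b[i]:   6 14  5  4  2  1  9 15 10 13 16 11  3 12  8  7
dp:     1  1  2  3  4  5  2  1  2  2  1  3  4  3  4  5
Maximum is 5.

5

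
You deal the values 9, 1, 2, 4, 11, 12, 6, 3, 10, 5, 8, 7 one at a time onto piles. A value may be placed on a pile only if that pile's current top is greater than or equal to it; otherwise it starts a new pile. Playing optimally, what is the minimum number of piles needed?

5

The minimum number of non-increasing subsequences covering a sequence equals the length of its longest strictly increasing subsequence.
LIS length is 5 (e.g. 1, 2, 4, 11, 12), so 5 piles are needed.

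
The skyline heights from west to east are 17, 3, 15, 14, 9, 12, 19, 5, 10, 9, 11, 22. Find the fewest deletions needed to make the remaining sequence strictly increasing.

Fewest deletions = n − (longest strictly increasing subsequence).
Patience tails:
17 → extends → [17]
3 → replaces 17 → [3]
15 → extends → [3, 15]
14 → replaces 15 → [3, 14]
9 → replaces 14 → [3, 9]
12 → extends → [3, 9, 12]
19 → extends → [3, 9, 12, 19]
5 → replaces 9 → [3, 5, 12, 19]
10 → replaces 12 → [3, 5, 10, 19]
9 → replaces 10 → [3, 5, 9, 19]
11 → replaces 19 → [3, 5, 9, 11]
22 → extends → [3, 5, 9, 11, 22]
Longest strictly increasing subsequence has length 5, so deletions = 12 − 5 = 7.

7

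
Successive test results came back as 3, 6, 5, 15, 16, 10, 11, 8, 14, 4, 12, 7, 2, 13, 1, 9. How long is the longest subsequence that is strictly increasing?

Track the smallest tail for each achievable length (strict):
3 → extends → [3]
6 → extends → [3, 6]
5 → replaces 6 → [3, 5]
15 → extends → [3, 5, 15]
16 → extends → [3, 5, 15, 16]
10 → replaces 15 → [3, 5, 10, 16]
11 → replaces 16 → [3, 5, 10, 11]
8 → replaces 10 → [3, 5, 8, 11]
14 → extends → [3, 5, 8, 11, 14]
4 → replaces 5 → [3, 4, 8, 11, 14]
12 → replaces 14 → [3, 4, 8, 11, 12]
7 → replaces 8 → [3, 4, 7, 11, 12]
2 → replaces 3 → [2, 4, 7, 11, 12]
13 → extends → [2, 4, 7, 11, 12, 13]
1 → replaces 2 → [1, 4, 7, 11, 12, 13]
9 → replaces 11 → [1, 4, 7, 9, 12, 13]
Six tails, so the longest strictly increasing subsequence has length 6 (e.g. 3, 6, 10, 11, 12, 13).

6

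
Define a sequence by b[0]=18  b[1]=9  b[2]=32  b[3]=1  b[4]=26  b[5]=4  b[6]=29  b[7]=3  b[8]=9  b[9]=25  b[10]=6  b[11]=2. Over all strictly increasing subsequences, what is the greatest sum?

Let S[i] be the best sum of a strictly increasing subsequence ending at i:
i:      0  1  2  3  4  5  6  7  8  9 10 11
b[i]:  18  9 32  1 26  4 29  3  9 25  6  2
S:     18  9 50  1 44  5 73  4 14 43 11  3
Maximum is 73 (e.g. 18 + 26 + 29).

73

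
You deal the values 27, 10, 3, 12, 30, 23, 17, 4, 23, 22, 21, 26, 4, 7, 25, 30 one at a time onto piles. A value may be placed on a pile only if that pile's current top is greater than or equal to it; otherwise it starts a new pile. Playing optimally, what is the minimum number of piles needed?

6

Place each on the leftmost legal pile:
27 → new pile 1 (tops now [27])
10 → pile 1 (tops now [10])
3 → pile 1 (tops now [3])
12 → new pile 2 (tops now [3, 12])
30 → new pile 3 (tops now [3, 12, 30])
23 → pile 3 (tops now [3, 12, 23])
17 → pile 3 (tops now [3, 12, 17])
4 → pile 2 (tops now [3, 4, 17])
23 → new pile 4 (tops now [3, 4, 17, 23])
22 → pile 4 (tops now [3, 4, 17, 22])
21 → pile 4 (tops now [3, 4, 17, 21])
26 → new pile 5 (tops now [3, 4, 17, 21, 26])
4 → pile 2 (tops now [3, 4, 17, 21, 26])
7 → pile 3 (tops now [3, 4, 7, 21, 26])
25 → pile 5 (tops now [3, 4, 7, 21, 25])
30 → new pile 6 (tops now [3, 4, 7, 21, 25, 30])
Six piles.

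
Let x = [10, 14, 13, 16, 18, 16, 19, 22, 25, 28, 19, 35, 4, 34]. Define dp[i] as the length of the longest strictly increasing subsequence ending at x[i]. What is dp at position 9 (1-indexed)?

7

dp[i] = 1 + max{dp[j] : j<i, x[j]<x[i]} (or 1 if no such j):
i:      1  2  3  4  5  6  7  8  9 10 11 12 13 14
x[i]:  10 14 13 16 18 16 19 22 25 28 19 35  4 34
dp:     1  2  2  3  4  3  5  6  7  8  5  9  1  9
At index 9 the value is 7.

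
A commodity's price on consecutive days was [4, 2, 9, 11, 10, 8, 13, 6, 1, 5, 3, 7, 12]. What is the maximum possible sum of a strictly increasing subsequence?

37

Let S[i] be the best sum of a strictly increasing subsequence ending at i:
i:      1  2  3  4  5  6  7  8  9 10 11 12 13
a[i]:   4  2  9 11 10  8 13  6  1  5  3  7 12
S:      4  2 13 24 23 12 37 10  1  9  5 17 36
Maximum is 37 (e.g. 4 + 9 + 11 + 13).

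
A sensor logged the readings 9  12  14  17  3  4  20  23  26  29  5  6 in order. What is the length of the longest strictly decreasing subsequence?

2

Let dp[i] be the longest strictly decreasing subsequence ending at i:
i:      1  2  3  4  5  6  7  8  9 10 11 12
a[i]:   9 12 14 17  3  4 20 23 26 29  5  6
dp:     1  1  1  1  2  2  1  1  1  1  2  2
Maximum is 2.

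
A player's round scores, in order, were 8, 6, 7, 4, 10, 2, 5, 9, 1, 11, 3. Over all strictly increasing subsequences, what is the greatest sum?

34

Let S[i] be the best sum of a strictly increasing subsequence ending at i:
i:      1  2  3  4  5  6  7  8  9 10 11
a[i]:   8  6  7  4 10  2  5  9  1 11  3
S:      8  6 13  4 23  2  9 22  1 34  5
Maximum is 34 (e.g. 6 + 7 + 10 + 11).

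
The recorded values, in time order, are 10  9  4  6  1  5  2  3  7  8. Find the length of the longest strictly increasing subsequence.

5

Track the smallest tail for each achievable length (strict):
10 → extends → [10]
9 → replaces 10 → [9]
4 → replaces 9 → [4]
6 → extends → [4, 6]
1 → replaces 4 → [1, 6]
5 → replaces 6 → [1, 5]
2 → replaces 5 → [1, 2]
3 → extends → [1, 2, 3]
7 → extends → [1, 2, 3, 7]
8 → extends → [1, 2, 3, 7, 8]
Five tails, so the longest strictly increasing subsequence has length 5 (e.g. 1, 2, 3, 7, 8).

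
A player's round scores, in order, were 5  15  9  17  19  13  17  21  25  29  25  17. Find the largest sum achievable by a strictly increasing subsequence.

Let S[i] be the best sum of a strictly increasing subsequence ending at i:
i:       1   2   3   4   5   6   7   8   9  10  11  12
a[i]:    5  15   9  17  19  13  17  21  25  29  25  17
S:       5  20  14  37  56  27  44  77 102 131 102  44
Maximum is 131 (e.g. 5 + 15 + 17 + 19 + 21 + 25 + 29).

131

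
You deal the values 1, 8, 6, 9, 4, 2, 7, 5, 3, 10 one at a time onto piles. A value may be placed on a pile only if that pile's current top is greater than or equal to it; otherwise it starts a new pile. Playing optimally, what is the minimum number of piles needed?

Place each on the leftmost legal pile:
1 → new pile 1 (tops now [1])
8 → new pile 2 (tops now [1, 8])
6 → pile 2 (tops now [1, 6])
9 → new pile 3 (tops now [1, 6, 9])
4 → pile 2 (tops now [1, 4, 9])
2 → pile 2 (tops now [1, 2, 9])
7 → pile 3 (tops now [1, 2, 7])
5 → pile 3 (tops now [1, 2, 5])
3 → pile 3 (tops now [1, 2, 3])
10 → new pile 4 (tops now [1, 2, 3, 10])
Four piles.

4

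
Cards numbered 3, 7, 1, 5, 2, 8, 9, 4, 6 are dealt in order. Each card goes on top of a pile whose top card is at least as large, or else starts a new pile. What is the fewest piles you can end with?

Place each on the leftmost legal pile:
3 → new pile 1 (tops now [3])
7 → new pile 2 (tops now [3, 7])
1 → pile 1 (tops now [1, 7])
5 → pile 2 (tops now [1, 5])
2 → pile 2 (tops now [1, 2])
8 → new pile 3 (tops now [1, 2, 8])
9 → new pile 4 (tops now [1, 2, 8, 9])
4 → pile 3 (tops now [1, 2, 4, 9])
6 → pile 4 (tops now [1, 2, 4, 6])
Four piles.

4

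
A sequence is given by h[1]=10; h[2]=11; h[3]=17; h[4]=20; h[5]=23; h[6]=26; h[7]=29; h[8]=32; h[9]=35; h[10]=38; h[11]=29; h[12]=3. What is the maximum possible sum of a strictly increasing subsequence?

241

Let S[i] be the best sum of a strictly increasing subsequence ending at i:
i:       1   2   3   4   5   6   7   8   9  10  11  12
h[i]:   10  11  17  20  23  26  29  32  35  38  29   3
S:      10  21  38  58  81 107 136 168 203 241 136   3
Maximum is 241 (e.g. 10 + 11 + 17 + 20 + 23 + 26 + 29 + 32 + 35 + 38).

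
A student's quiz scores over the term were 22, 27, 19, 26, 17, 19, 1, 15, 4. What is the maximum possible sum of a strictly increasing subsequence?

49

Let S[i] be the best sum of a strictly increasing subsequence ending at i:
i:      1  2  3  4  5  6  7  8  9
a[i]:  22 27 19 26 17 19  1 15  4
S:     22 49 19 48 17 36  1 16  5
Maximum is 49 (e.g. 22 + 27).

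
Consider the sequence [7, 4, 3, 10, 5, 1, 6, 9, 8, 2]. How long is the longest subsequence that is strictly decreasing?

4

Let dp[i] be the longest strictly decreasing subsequence ending at i:
i:      1  2  3  4  5  6  7  8  9 10
a[i]:   7  4  3 10  5  1  6  9  8  2
dp:     1  2  3  1  2  4  2  2  3  4
Maximum is 4.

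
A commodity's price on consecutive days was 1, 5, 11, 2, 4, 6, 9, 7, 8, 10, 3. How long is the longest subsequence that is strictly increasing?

7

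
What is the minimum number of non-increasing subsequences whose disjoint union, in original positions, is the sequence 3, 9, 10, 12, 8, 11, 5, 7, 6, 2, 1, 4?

Place each on the leftmost legal pile:
3 → new pile 1 (tops now [3])
9 → new pile 2 (tops now [3, 9])
10 → new pile 3 (tops now [3, 9, 10])
12 → new pile 4 (tops now [3, 9, 10, 12])
8 → pile 2 (tops now [3, 8, 10, 12])
11 → pile 4 (tops now [3, 8, 10, 11])
5 → pile 2 (tops now [3, 5, 10, 11])
7 → pile 3 (tops now [3, 5, 7, 11])
6 → pile 3 (tops now [3, 5, 6, 11])
2 → pile 1 (tops now [2, 5, 6, 11])
1 → pile 1 (tops now [1, 5, 6, 11])
4 → pile 2 (tops now [1, 4, 6, 11])
Four piles.

4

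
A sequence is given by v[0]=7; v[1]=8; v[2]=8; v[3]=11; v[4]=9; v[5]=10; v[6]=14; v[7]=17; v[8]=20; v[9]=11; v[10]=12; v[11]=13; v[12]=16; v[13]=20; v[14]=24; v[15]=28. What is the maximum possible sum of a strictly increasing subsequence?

158

Let S[i] be the best sum of a strictly increasing subsequence ending at i:
i:       0   1   2   3   4   5   6   7   8   9  10  11  12  13  14  15
v[i]:    7   8   8  11   9  10  14  17  20  11  12  13  16  20  24  28
S:       7  15  15  26  24  34  48  65  85  45  57  70  86 106 130 158
Maximum is 158 (e.g. 7 + 8 + 9 + 10 + 11 + 12 + 13 + 16 + 20 + 24 + 28).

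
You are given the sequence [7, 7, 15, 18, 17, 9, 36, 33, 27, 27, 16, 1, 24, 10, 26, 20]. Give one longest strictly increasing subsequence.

Patience tails give the LIS length; then backtrack through the dp parents:
7 → extends → [7]
7 → already a tail → [7]
15 → extends → [7, 15]
18 → extends → [7, 15, 18]
17 → replaces 18 → [7, 15, 17]
9 → replaces 15 → [7, 9, 17]
36 → extends → [7, 9, 17, 36]
33 → replaces 36 → [7, 9, 17, 33]
27 → replaces 33 → [7, 9, 17, 27]
27 → already a tail → [7, 9, 17, 27]
16 → replaces 17 → [7, 9, 16, 27]
1 → replaces 7 → [1, 9, 16, 27]
24 → replaces 27 → [1, 9, 16, 24]
10 → replaces 16 → [1, 9, 10, 24]
26 → extends → [1, 9, 10, 24, 26]
20 → replaces 24 → [1, 9, 10, 20, 26]
Length 5; one witness is 7, 15, 18, 24, 26.

7, 15, 18, 24, 26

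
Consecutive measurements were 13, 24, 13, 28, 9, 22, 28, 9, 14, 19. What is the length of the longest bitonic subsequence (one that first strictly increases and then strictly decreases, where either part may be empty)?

inc[i] = longest strictly increasing subsequence ending at i; dec[i] = longest strictly decreasing subsequence starting at i:
i:      1  2  3  4  5  6  7  8  9 10
a[i]:  13 24 13 28  9 22 28  9 14 19
inc:    1  2  1  3  1  2  3  1  2  3
dec:    2  3  2  3  1  2  2  1  1  1
Best peak at i=4 (value 28): inc=3, dec=3, length 3+3−1 = 5.

5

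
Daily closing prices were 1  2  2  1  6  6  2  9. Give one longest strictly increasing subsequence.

1, 2, 6, 9

Patience tails give the LIS length; then backtrack through the dp parents:
1 → extends → [1]
2 → extends → [1, 2]
2 → already a tail → [1, 2]
1 → already a tail → [1, 2]
6 → extends → [1, 2, 6]
6 → already a tail → [1, 2, 6]
2 → already a tail → [1, 2, 6]
9 → extends → [1, 2, 6, 9]
Length 4; one witness is 1, 2, 6, 9.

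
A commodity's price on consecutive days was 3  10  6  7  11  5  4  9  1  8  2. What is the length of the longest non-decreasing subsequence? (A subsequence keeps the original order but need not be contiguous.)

4

Let dp[i] be the length of the longest such subsequence ending at index i:
i:      1  2  3  4  5  6  7  8  9 10 11
a[i]:   3 10  6  7 11  5  4  9  1  8  2
dp:     1  2  2  3  4  2  2  4  1  4  2
Maximum dp value is 4.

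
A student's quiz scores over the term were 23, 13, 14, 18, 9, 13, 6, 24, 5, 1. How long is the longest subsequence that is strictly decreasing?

6

Let dp[i] be the longest strictly decreasing subsequence ending at i:
i:      1  2  3  4  5  6  7  8  9 10
a[i]:  23 13 14 18  9 13  6 24  5  1
dp:     1  2  2  2  3  3  4  1  5  6
Maximum is 6.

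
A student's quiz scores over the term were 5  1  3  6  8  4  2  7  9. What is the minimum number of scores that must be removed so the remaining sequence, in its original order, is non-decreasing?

Fewest deletions = n − (longest non-decreasing subsequence).
i:     1 2 3 4 5 6 7 8 9
a[i]:  5 1 3 6 8 4 2 7 9
dp:    1 1 2 3 4 3 2 4 5
max dp = 5, so deletions = 9 − 5 = 4.

4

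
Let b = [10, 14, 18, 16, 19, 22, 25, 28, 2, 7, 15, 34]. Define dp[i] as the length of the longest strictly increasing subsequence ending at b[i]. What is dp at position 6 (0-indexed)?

6

dp[i] = 1 + max{dp[j] : j<i, b[j]<b[i]} (or 1 if no such j):
i:      0  1  2  3  4  5  6  7  8  9 10 11
b[i]:  10 14 18 16 19 22 25 28  2  7 15 34
dp:     1  2  3  3  4  5  6  7  1  2  3  8
At index 6 the value is 6.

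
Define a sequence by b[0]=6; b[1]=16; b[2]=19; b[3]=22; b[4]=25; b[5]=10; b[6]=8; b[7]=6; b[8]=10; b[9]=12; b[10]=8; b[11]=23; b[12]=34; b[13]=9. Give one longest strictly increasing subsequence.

6, 16, 19, 22, 25, 34

Patience tails give the LIS length; then backtrack through the dp parents:
6 → extends → [6]
16 → extends → [6, 16]
19 → extends → [6, 16, 19]
22 → extends → [6, 16, 19, 22]
25 → extends → [6, 16, 19, 22, 25]
10 → replaces 16 → [6, 10, 19, 22, 25]
8 → replaces 10 → [6, 8, 19, 22, 25]
6 → already a tail → [6, 8, 19, 22, 25]
10 → replaces 19 → [6, 8, 10, 22, 25]
12 → replaces 22 → [6, 8, 10, 12, 25]
8 → already a tail → [6, 8, 10, 12, 25]
23 → replaces 25 → [6, 8, 10, 12, 23]
34 → extends → [6, 8, 10, 12, 23, 34]
9 → replaces 10 → [6, 8, 9, 12, 23, 34]
Length 6; one witness is 6, 16, 19, 22, 25, 34.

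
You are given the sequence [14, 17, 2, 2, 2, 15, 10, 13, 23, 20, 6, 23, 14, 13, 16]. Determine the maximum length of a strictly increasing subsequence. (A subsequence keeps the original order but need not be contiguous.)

5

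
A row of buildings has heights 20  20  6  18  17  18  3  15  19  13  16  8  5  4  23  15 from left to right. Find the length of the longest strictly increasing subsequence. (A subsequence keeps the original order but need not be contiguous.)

5

Track the smallest tail for each achievable length (strict):
20 → extends → [20]
20 → already a tail → [20]
6 → replaces 20 → [6]
18 → extends → [6, 18]
17 → replaces 18 → [6, 17]
18 → extends → [6, 17, 18]
3 → replaces 6 → [3, 17, 18]
15 → replaces 17 → [3, 15, 18]
19 → extends → [3, 15, 18, 19]
13 → replaces 15 → [3, 13, 18, 19]
16 → replaces 18 → [3, 13, 16, 19]
8 → replaces 13 → [3, 8, 16, 19]
5 → replaces 8 → [3, 5, 16, 19]
4 → replaces 5 → [3, 4, 16, 19]
23 → extends → [3, 4, 16, 19, 23]
15 → replaces 16 → [3, 4, 15, 19, 23]
Five tails, so the longest strictly increasing subsequence has length 5 (e.g. 6, 17, 18, 19, 23).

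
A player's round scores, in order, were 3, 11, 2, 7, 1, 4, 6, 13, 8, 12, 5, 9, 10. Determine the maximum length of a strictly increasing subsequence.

6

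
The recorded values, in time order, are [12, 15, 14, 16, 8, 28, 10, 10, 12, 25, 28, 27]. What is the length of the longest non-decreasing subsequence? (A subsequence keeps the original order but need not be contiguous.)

6

Track the smallest tail for each achievable length (allowing ties):
12 → extends → [12]
15 → extends → [12, 15]
14 → replaces 15 → [12, 14]
16 → extends → [12, 14, 16]
8 → replaces 12 → [8, 14, 16]
28 → extends → [8, 14, 16, 28]
10 → replaces 14 → [8, 10, 16, 28]
10 → replaces 16 → [8, 10, 10, 28]
12 → replaces 28 → [8, 10, 10, 12]
25 → extends → [8, 10, 10, 12, 25]
28 → extends → [8, 10, 10, 12, 25, 28]
27 → replaces 28 → [8, 10, 10, 12, 25, 27]
Six tails, so the longest non-decreasing subsequence has length 6 (e.g. 8, 10, 10, 12, 25, 28).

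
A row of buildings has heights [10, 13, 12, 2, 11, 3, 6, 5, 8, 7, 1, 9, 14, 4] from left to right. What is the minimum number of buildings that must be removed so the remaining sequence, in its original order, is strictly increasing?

Fewest deletions = n − (longest strictly increasing subsequence).
Patience tails:
10 → extends → [10]
13 → extends → [10, 13]
12 → replaces 13 → [10, 12]
2 → replaces 10 → [2, 12]
11 → replaces 12 → [2, 11]
3 → replaces 11 → [2, 3]
6 → extends → [2, 3, 6]
5 → replaces 6 → [2, 3, 5]
8 → extends → [2, 3, 5, 8]
7 → replaces 8 → [2, 3, 5, 7]
1 → replaces 2 → [1, 3, 5, 7]
9 → extends → [1, 3, 5, 7, 9]
14 → extends → [1, 3, 5, 7, 9, 14]
4 → replaces 5 → [1, 3, 4, 7, 9, 14]
Longest strictly increasing subsequence has length 6, so deletions = 14 − 6 = 8.

8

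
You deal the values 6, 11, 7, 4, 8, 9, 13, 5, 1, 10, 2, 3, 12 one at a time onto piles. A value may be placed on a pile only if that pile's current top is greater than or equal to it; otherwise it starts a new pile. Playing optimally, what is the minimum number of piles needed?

6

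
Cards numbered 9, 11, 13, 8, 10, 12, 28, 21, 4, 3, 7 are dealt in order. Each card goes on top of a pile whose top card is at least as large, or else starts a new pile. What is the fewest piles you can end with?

4

Place each on the leftmost legal pile:
9 → new pile 1 (tops now [9])
11 → new pile 2 (tops now [9, 11])
13 → new pile 3 (tops now [9, 11, 13])
8 → pile 1 (tops now [8, 11, 13])
10 → pile 2 (tops now [8, 10, 13])
12 → pile 3 (tops now [8, 10, 12])
28 → new pile 4 (tops now [8, 10, 12, 28])
21 → pile 4 (tops now [8, 10, 12, 21])
4 → pile 1 (tops now [4, 10, 12, 21])
3 → pile 1 (tops now [3, 10, 12, 21])
7 → pile 2 (tops now [3, 7, 12, 21])
Four piles.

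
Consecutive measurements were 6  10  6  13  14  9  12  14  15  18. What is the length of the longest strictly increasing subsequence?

6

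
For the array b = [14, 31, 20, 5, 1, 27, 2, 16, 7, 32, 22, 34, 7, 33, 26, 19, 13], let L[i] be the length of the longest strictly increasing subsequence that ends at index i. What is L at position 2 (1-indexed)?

dp[i] = 1 + max{dp[j] : j<i, b[j]<b[i]} (or 1 if no such j):
i:      1  2  3  4  5  6  7  8  9 10 11 12 13 14 15 16 17
b[i]:  14 31 20  5  1 27  2 16  7 32 22 34  7 33 26 19 13
dp:     1  2  2  1  1  3  2  3  3  4  4  5  3  5  5  4  4
At index 2 the value is 2.

2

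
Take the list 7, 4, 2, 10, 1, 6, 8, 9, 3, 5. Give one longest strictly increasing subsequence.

Patience tails give the LIS length; then backtrack through the dp parents:
7 → extends → [7]
4 → replaces 7 → [4]
2 → replaces 4 → [2]
10 → extends → [2, 10]
1 → replaces 2 → [1, 10]
6 → replaces 10 → [1, 6]
8 → extends → [1, 6, 8]
9 → extends → [1, 6, 8, 9]
3 → replaces 6 → [1, 3, 8, 9]
5 → replaces 8 → [1, 3, 5, 9]
Length 4; one witness is 4, 6, 8, 9.

4, 6, 8, 9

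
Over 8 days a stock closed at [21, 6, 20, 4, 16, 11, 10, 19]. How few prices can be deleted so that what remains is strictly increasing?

Fewest deletions = n − (longest strictly increasing subsequence).
i:      1  2  3  4  5  6  7  8
a[i]:  21  6 20  4 16 11 10 19
dp:     1  1  2  1  2  2  2  3
max dp = 3, so deletions = 8 − 3 = 5.

5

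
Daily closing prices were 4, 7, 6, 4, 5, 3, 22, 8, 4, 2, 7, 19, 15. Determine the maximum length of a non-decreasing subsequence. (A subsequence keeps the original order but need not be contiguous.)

Let dp[i] be the length of the longest such subsequence ending at index i:
i:      1  2  3  4  5  6  7  8  9 10 11 12 13
a[i]:   4  7  6  4  5  3 22  8  4  2  7 19 15
dp:     1  2  2  2  3  1  4  4  3  1  4  5  5
Maximum dp value is 5.

5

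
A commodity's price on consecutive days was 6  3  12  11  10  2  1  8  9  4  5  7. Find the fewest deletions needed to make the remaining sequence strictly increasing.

8

Fewest deletions = n − (longest strictly increasing subsequence).
Patience tails:
6 → extends → [6]
3 → replaces 6 → [3]
12 → extends → [3, 12]
11 → replaces 12 → [3, 11]
10 → replaces 11 → [3, 10]
2 → replaces 3 → [2, 10]
1 → replaces 2 → [1, 10]
8 → replaces 10 → [1, 8]
9 → extends → [1, 8, 9]
4 → replaces 8 → [1, 4, 9]
5 → replaces 9 → [1, 4, 5]
7 → extends → [1, 4, 5, 7]
Longest strictly increasing subsequence has length 4, so deletions = 12 − 4 = 8.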